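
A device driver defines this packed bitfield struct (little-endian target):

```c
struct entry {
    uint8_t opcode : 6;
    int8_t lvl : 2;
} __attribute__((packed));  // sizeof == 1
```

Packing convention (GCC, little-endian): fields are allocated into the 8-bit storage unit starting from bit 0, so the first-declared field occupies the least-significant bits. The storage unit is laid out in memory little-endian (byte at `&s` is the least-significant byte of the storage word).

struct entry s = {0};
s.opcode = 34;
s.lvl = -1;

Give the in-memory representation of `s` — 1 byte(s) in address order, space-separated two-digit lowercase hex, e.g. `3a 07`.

e2

opcode (6b) val=34 bits=0x22 at bit 0: 0x22
lvl (2b) val=-1 bits=0x3 at bit 6: 0xe2
word = 0xe2 → little-endian bytes:
  [0]=0xe2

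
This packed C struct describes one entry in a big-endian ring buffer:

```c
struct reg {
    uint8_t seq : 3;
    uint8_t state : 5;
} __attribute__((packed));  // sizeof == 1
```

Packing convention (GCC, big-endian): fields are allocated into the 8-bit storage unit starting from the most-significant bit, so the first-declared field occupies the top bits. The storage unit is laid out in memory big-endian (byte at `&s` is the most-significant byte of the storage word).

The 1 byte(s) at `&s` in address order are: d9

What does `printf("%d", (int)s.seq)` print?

[0]=0xd9 (big-endian) → word 0xd9
seq:3 @ bit 5 → (0xd9>>5)&0x7 = 0x6  ←
state:5 @ bit 0 → (0xd9>>0)&0x1f = 0x19

6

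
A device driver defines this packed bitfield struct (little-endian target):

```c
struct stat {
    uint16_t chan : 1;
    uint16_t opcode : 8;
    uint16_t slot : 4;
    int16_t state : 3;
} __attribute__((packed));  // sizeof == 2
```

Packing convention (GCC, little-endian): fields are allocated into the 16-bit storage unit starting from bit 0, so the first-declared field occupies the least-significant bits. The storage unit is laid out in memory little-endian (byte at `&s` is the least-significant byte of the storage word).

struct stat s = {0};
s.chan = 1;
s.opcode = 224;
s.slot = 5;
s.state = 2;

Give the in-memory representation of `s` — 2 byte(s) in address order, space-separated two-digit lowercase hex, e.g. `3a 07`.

[0+:1] chan=1 & 0x1 = 0x1; word=0x0001
[1+:8] opcode=224 & 0xff = 0xe0; word=0x01c1
[9+:4] slot=5 & 0xf = 0x5; word=0x0bc1
[13+:3] state=2 & 0x7 = 0x2; word=0x4bc1
word = 0x4bc1 → little-endian bytes:
  [0]=0xc1  [1]=0x4b

c1 4b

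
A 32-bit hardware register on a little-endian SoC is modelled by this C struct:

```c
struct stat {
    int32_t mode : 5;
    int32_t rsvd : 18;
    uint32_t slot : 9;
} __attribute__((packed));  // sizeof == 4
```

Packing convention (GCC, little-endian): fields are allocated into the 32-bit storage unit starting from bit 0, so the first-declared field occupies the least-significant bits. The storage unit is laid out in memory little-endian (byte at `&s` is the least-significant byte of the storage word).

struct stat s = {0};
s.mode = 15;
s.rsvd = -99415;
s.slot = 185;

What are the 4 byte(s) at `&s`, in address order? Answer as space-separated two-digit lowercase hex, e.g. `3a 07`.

2f 75 cf 5c

[0+:5] mode=15 & 0x1f = 0xf; word=0x0000000f
[5+:18] rsvd=-99415 & 0x3ffff = 0x27ba9; word=0x004f752f
[23+:9] slot=185 & 0x1ff = 0xb9; word=0x5ccf752f
word = 0x5ccf752f → little-endian bytes:
  [0]=0x2f  [1]=0x75  [2]=0xcf  [3]=0x5c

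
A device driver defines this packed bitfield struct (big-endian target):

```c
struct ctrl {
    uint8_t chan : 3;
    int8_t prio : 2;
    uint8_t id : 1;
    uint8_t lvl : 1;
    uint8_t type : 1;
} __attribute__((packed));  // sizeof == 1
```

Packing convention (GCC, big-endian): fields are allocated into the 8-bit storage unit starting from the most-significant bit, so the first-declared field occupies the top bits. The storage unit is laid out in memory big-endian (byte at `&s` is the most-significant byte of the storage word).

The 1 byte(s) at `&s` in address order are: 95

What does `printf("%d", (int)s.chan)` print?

[0]=0x95 (big-endian) → word 0x95
chan [5+:3] = (word>>5) & 0x7 = 4  ←
prio [3+:2] = (word>>3) & 0x3 = 2
id [2+:1] = (word>>2) & 0x1 = 1
lvl [1+:1] = (word>>1) & 0x1 = 0
type [0+:1] = (word>>0) & 0x1 = 1

4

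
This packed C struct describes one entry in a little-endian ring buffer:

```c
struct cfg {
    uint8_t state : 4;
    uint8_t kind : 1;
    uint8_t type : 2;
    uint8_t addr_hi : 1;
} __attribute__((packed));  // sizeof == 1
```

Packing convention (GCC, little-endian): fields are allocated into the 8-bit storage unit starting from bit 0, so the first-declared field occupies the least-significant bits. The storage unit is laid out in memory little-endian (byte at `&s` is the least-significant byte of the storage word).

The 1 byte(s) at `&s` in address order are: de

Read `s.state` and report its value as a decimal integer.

14

[0]=0xde (little-endian) → word 0xde
state [0+:4] = (word>>0) & 0xf = 14  ←
kind [4+:1] = (word>>4) & 0x1 = 1
type [5+:2] = (word>>5) & 0x3 = 2
addr_hi [7+:1] = (word>>7) & 0x1 = 1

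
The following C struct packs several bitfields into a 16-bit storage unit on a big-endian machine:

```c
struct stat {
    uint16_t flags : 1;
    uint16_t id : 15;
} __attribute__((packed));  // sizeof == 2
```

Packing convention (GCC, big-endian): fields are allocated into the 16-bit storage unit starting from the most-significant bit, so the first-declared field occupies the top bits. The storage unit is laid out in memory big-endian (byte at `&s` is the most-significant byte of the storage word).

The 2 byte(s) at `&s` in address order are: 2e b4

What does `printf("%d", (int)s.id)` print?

11956

[0]=0x2e [1]=0xb4 (big-endian) → word 0x2eb4
flags:1 @ bit 15 → (0x2eb4>>15)&0x1 = 0x0
id:15 @ bit 0 → (0x2eb4>>0)&0x7fff = 0x2eb4  ←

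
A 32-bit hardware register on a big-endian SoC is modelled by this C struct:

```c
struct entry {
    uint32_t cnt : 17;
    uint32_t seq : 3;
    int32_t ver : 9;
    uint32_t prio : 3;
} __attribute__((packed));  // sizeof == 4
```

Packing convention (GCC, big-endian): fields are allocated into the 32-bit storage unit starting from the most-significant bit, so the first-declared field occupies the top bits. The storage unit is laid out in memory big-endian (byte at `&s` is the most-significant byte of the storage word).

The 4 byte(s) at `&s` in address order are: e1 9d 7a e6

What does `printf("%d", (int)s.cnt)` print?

[0]=0xe1 [1]=0x9d [2]=0x7a [3]=0xe6 (big-endian) → word 0xe19d7ae6
cnt [15+:17] = (word>>15) & 0x1ffff = 115514  ←
seq [12+:3] = (word>>12) & 0x7 = 7
ver [3+:9] = (word>>3) & 0x1ff = 348
prio [0+:3] = (word>>0) & 0x7 = 6

115514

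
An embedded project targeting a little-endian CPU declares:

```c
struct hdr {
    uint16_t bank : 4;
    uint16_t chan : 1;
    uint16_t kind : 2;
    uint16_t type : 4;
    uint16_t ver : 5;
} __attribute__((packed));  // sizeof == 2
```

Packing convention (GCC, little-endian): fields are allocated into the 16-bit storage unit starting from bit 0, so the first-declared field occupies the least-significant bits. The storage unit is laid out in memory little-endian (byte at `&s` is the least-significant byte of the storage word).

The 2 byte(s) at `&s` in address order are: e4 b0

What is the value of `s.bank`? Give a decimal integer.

[0]=0xe4 [1]=0xb0 (little-endian) → word 0xb0e4
bank [0+:4] = (word>>0) & 0xf = 4  ←
chan [4+:1] = (word>>4) & 0x1 = 0
kind [5+:2] = (word>>5) & 0x3 = 3
type [7+:4] = (word>>7) & 0xf = 1
ver [11+:5] = (word>>11) & 0x1f = 22

4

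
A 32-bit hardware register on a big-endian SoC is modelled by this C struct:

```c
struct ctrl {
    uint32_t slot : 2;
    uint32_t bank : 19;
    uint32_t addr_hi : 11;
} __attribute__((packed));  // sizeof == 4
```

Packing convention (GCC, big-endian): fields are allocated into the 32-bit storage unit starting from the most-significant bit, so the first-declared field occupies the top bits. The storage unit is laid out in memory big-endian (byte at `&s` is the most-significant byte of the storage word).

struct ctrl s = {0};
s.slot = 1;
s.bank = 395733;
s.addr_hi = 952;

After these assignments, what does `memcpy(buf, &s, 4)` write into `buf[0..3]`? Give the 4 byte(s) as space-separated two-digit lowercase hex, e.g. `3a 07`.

slot:2 = 1 → 0x1 << 30 → word 0x40000000
bank:19 = 395733 → 0x609d5 << 11 → word 0x704ea800
addr_hi:11 = 952 → 0x3b8 << 0 → word 0x704eabb8
word = 0x704eabb8 → big-endian bytes:
  [0]=0x70  [1]=0x4e  [2]=0xab  [3]=0xb8

70 4e ab b8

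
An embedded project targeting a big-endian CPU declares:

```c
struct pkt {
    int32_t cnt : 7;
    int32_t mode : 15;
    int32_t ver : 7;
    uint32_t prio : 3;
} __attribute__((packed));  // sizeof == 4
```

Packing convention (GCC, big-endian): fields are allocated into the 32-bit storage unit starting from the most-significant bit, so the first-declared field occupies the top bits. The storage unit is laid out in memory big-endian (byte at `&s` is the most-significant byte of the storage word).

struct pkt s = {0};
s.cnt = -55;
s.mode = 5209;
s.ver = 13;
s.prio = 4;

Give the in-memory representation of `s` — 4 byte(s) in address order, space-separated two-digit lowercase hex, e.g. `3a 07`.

92 51 64 6c

[25+:7] cnt=-55 & 0x7f = 0x49; word=0x92000000
[10+:15] mode=5209 & 0x7fff = 0x1459; word=0x92516400
[3+:7] ver=13 & 0x7f = 0xd; word=0x92516468
[0+:3] prio=4 & 0x7 = 0x4; word=0x9251646c
word = 0x9251646c → big-endian bytes:
  [0]=0x92  [1]=0x51  [2]=0x64  [3]=0x6c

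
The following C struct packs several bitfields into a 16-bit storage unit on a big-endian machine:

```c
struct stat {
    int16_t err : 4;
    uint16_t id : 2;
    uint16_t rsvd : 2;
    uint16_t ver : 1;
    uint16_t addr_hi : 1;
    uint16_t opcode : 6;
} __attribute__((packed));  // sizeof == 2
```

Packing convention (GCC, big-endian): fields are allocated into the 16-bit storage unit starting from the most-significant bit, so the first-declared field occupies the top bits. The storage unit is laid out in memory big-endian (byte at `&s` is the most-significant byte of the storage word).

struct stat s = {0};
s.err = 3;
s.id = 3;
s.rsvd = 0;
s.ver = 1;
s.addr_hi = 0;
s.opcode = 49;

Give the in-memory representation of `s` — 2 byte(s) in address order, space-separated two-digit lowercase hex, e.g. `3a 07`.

err (4b) val=3 bits=0x3 at bit 12: 0x3000
id (2b) val=3 bits=0x3 at bit 10: 0x3c00
rsvd (2b) val=0 bits=0x0 at bit 8: 0x3c00
ver (1b) val=1 bits=0x1 at bit 7: 0x3c80
addr_hi (1b) val=0 bits=0x0 at bit 6: 0x3c80
opcode (6b) val=49 bits=0x31 at bit 0: 0x3cb1
word = 0x3cb1 → big-endian bytes:
  [0]=0x3c  [1]=0xb1

3c b1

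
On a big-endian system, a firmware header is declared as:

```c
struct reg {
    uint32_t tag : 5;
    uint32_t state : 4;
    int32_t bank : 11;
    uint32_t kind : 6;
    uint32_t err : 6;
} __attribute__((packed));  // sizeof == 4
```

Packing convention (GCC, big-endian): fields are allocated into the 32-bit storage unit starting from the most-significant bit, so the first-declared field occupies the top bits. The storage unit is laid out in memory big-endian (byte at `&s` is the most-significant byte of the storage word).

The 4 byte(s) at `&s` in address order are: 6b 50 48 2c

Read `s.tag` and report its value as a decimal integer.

13

[0]=0x6b [1]=0x50 [2]=0x48 [3]=0x2c (big-endian) → word 0x6b50482c
tag [27+:5] = (word>>27) & 0x1f = 13  ←
state [23+:4] = (word>>23) & 0xf = 6
bank [12+:11] = (word>>12) & 0x7ff = 1284
kind [6+:6] = (word>>6) & 0x3f = 32
err [0+:6] = (word>>0) & 0x3f = 44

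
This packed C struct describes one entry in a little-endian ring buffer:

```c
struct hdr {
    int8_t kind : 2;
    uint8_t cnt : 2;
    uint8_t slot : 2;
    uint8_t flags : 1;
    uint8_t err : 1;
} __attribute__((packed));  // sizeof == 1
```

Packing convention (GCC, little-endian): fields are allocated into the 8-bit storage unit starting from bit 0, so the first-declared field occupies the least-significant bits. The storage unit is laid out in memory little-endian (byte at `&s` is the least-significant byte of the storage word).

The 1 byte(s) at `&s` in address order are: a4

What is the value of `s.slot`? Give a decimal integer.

2

[0]=0xa4 (little-endian) → word 0xa4
kind [0+:2] = (word>>0) & 0x3 = 0
cnt [2+:2] = (word>>2) & 0x3 = 1
slot [4+:2] = (word>>4) & 0x3 = 2  ←
flags [6+:1] = (word>>6) & 0x1 = 0
err [7+:1] = (word>>7) & 0x1 = 1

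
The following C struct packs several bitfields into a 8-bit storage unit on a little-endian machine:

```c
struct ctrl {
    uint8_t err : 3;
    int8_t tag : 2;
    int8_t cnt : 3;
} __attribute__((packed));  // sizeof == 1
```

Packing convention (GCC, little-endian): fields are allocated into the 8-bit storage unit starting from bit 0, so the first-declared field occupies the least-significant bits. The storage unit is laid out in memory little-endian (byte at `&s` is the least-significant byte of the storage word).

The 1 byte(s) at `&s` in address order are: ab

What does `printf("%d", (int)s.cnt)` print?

-3

[0]=0xab (little-endian) → word 0xab
err [0+:3] = (word>>0) & 0x7 = 3
tag [3+:2] = (word>>3) & 0x3 = 1
cnt [5+:3] = (word>>5) & 0x7 = 5  ←
cnt signed 3b, MSB=1: 5 - 8 = -3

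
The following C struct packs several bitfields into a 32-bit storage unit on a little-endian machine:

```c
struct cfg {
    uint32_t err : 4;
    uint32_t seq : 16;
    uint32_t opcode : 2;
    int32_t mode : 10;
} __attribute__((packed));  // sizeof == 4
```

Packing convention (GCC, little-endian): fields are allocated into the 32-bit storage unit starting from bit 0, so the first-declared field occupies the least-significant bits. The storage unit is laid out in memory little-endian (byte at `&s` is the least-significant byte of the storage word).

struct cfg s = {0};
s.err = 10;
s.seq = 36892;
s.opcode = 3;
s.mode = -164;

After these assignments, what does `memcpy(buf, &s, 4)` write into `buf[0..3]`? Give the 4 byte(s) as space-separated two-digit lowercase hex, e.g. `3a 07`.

ca 01 39 d7

[0+:4] err=10 & 0xf = 0xa; word=0x0000000a
[4+:16] seq=36892 & 0xffff = 0x901c; word=0x000901ca
[20+:2] opcode=3 & 0x3 = 0x3; word=0x003901ca
[22+:10] mode=-164 & 0x3ff = 0x35c; word=0xd73901ca
word = 0xd73901ca → little-endian bytes:
  [0]=0xca  [1]=0x01  [2]=0x39  [3]=0xd7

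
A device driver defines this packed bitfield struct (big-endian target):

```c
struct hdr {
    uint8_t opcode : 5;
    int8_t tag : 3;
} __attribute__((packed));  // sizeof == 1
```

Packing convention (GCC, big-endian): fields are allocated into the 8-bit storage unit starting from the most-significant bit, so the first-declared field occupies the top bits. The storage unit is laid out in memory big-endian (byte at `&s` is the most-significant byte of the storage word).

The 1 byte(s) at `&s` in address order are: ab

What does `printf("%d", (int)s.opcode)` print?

21

[0]=0xab (big-endian) → word 0xab
opcode:5 @ bit 3 → (0xab>>3)&0x1f = 0x15  ←
tag:3 @ bit 0 → (0xab>>0)&0x7 = 0x3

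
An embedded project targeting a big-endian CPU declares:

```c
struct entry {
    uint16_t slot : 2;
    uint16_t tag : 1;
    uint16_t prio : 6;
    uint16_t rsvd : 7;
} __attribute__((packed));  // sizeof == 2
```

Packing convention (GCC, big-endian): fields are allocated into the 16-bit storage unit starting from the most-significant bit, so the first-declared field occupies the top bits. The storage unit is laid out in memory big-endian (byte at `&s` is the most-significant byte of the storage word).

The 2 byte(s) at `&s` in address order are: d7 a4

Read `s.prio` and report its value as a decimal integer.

[0]=0xd7 [1]=0xa4 (big-endian) → word 0xd7a4
slot:2 @ bit 14 → (0xd7a4>>14)&0x3 = 0x3
tag:1 @ bit 13 → (0xd7a4>>13)&0x1 = 0x0
prio:6 @ bit 7 → (0xd7a4>>7)&0x3f = 0x2f  ←
rsvd:7 @ bit 0 → (0xd7a4>>0)&0x7f = 0x24

47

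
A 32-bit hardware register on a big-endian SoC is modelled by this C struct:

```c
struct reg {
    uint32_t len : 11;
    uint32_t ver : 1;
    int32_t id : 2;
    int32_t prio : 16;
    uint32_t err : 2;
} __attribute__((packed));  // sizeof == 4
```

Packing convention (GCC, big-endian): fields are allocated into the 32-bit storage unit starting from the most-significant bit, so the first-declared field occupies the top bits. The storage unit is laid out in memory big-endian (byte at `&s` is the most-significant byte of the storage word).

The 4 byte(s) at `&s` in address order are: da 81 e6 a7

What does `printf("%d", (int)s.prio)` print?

31145

[0]=0xda [1]=0x81 [2]=0xe6 [3]=0xa7 (big-endian) → word 0xda81e6a7
len:11 @ bit 21 → (0xda81e6a7>>21)&0x7ff = 0x6d4
ver:1 @ bit 20 → (0xda81e6a7>>20)&0x1 = 0x0
id:2 @ bit 18 → (0xda81e6a7>>18)&0x3 = 0x0
prio:16 @ bit 2 → (0xda81e6a7>>2)&0xffff = 0x79a9  ←
err:2 @ bit 0 → (0xda81e6a7>>0)&0x3 = 0x3
prio signed 16b, MSB=0: value = 31145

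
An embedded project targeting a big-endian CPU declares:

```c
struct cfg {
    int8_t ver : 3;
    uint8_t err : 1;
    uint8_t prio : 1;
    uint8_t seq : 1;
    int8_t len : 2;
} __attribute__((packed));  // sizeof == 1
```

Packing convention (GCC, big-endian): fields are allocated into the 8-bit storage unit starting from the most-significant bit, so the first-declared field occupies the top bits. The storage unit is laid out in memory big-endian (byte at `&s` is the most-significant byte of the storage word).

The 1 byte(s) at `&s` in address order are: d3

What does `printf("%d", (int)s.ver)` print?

[0]=0xd3 (big-endian) → word 0xd3
ver [5+:3] = (word>>5) & 0x7 = 6  ←
err [4+:1] = (word>>4) & 0x1 = 1
prio [3+:1] = (word>>3) & 0x1 = 0
seq [2+:1] = (word>>2) & 0x1 = 0
len [0+:2] = (word>>0) & 0x3 = 3
ver signed 3b, MSB=1: 6 - 8 = -2

-2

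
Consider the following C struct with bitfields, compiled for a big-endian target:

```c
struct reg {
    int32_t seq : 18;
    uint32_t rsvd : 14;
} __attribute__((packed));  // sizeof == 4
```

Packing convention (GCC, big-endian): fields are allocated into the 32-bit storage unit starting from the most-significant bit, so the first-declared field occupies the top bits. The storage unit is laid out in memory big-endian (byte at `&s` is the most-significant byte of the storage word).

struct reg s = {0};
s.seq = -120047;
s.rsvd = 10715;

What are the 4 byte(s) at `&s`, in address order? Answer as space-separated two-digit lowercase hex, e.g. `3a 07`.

8a c4 69 db

seq (18b) val=-120047 bits=0x22b11 at bit 14: 0x8ac44000
rsvd (14b) val=10715 bits=0x29db at bit 0: 0x8ac469db
word = 0x8ac469db → big-endian bytes:
  [0]=0x8a  [1]=0xc4  [2]=0x69  [3]=0xdb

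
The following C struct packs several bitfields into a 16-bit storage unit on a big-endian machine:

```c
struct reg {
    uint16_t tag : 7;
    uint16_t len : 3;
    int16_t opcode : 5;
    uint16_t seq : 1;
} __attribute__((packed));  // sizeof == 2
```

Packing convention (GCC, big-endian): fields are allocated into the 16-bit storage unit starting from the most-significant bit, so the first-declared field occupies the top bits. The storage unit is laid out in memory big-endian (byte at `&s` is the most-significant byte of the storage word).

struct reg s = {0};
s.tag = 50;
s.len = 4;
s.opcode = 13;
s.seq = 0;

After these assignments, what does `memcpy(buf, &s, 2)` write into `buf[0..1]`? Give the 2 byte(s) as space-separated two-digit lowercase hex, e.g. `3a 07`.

[9+:7] tag=50 & 0x7f = 0x32; word=0x6400
[6+:3] len=4 & 0x7 = 0x4; word=0x6500
[1+:5] opcode=13 & 0x1f = 0xd; word=0x651a
[0+:1] seq=0 & 0x1 = 0x0; word=0x651a
word = 0x651a → big-endian bytes:
  [0]=0x65  [1]=0x1a

65 1a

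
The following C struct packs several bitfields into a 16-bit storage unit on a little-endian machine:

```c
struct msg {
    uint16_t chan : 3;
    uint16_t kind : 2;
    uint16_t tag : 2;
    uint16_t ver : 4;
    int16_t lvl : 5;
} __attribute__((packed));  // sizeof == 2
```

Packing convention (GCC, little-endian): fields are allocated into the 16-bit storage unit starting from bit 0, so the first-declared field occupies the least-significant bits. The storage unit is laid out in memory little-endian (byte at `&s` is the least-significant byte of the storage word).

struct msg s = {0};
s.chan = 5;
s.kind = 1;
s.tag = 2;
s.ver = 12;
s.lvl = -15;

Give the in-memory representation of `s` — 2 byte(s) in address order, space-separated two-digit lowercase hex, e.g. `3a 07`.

4d 8e

chan:3 = 5 → 0x5 << 0 → word 0x0005
kind:2 = 1 → 0x1 << 3 → word 0x000d
tag:2 = 2 → 0x2 << 5 → word 0x004d
ver:4 = 12 → 0xc << 7 → word 0x064d
lvl:5 = -15 → 0x11 << 11 → word 0x8e4d
word = 0x8e4d → little-endian bytes:
  [0]=0x4d  [1]=0x8e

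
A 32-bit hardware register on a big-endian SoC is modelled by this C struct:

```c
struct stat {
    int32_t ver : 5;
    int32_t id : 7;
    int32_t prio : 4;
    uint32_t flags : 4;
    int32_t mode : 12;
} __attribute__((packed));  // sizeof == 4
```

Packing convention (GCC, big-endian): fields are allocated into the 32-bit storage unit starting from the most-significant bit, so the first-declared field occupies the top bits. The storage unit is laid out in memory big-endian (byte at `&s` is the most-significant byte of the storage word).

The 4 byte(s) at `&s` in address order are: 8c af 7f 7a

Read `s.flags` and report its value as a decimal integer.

7

[0]=0x8c [1]=0xaf [2]=0x7f [3]=0x7a (big-endian) → word 0x8caf7f7a
ver:5 @ bit 27 → (0x8caf7f7a>>27)&0x1f = 0x11
id:7 @ bit 20 → (0x8caf7f7a>>20)&0x7f = 0x4a
prio:4 @ bit 16 → (0x8caf7f7a>>16)&0xf = 0xf
flags:4 @ bit 12 → (0x8caf7f7a>>12)&0xf = 0x7  ←
mode:12 @ bit 0 → (0x8caf7f7a>>0)&0xfff = 0xf7a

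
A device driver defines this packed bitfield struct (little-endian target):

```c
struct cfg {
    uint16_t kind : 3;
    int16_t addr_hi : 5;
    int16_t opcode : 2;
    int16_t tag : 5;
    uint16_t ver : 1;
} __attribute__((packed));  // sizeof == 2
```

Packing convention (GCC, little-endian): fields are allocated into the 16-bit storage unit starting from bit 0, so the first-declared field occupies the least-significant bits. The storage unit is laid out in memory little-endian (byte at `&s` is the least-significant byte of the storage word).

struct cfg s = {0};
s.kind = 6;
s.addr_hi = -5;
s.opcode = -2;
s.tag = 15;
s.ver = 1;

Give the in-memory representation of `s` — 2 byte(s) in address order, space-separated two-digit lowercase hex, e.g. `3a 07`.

kind (3b) val=6 bits=0x6 at bit 0: 0x0006
addr_hi (5b) val=-5 bits=0x1b at bit 3: 0x00de
opcode (2b) val=-2 bits=0x2 at bit 8: 0x02de
tag (5b) val=15 bits=0xf at bit 10: 0x3ede
ver (1b) val=1 bits=0x1 at bit 15: 0xbede
word = 0xbede → little-endian bytes:
  [0]=0xde  [1]=0xbe

de be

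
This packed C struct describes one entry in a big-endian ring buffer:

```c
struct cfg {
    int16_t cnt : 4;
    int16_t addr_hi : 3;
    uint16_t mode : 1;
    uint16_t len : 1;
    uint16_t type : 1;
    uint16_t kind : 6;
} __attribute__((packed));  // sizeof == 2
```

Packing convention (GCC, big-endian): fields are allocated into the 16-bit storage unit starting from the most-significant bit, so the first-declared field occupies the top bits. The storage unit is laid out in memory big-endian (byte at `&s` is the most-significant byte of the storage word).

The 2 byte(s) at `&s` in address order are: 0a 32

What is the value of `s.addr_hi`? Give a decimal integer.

[0]=0x0a [1]=0x32 (big-endian) → word 0x0a32
cnt:4 @ bit 12 → (0x0a32>>12)&0xf = 0x0
addr_hi:3 @ bit 9 → (0x0a32>>9)&0x7 = 0x5  ←
mode:1 @ bit 8 → (0x0a32>>8)&0x1 = 0x0
len:1 @ bit 7 → (0x0a32>>7)&0x1 = 0x0
type:1 @ bit 6 → (0x0a32>>6)&0x1 = 0x0
kind:6 @ bit 0 → (0x0a32>>0)&0x3f = 0x32
addr_hi signed 3b, MSB=1: 5 - 8 = -3

-3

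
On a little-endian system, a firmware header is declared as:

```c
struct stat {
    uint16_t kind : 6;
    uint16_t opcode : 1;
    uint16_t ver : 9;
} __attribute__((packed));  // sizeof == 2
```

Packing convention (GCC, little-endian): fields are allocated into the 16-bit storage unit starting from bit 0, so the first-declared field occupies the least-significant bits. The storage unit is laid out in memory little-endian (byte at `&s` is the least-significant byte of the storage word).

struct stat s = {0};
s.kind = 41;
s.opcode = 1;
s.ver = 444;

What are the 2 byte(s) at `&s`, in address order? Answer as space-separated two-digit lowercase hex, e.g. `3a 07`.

kind (6b) val=41 bits=0x29 at bit 0: 0x0029
opcode (1b) val=1 bits=0x1 at bit 6: 0x0069
ver (9b) val=444 bits=0x1bc at bit 7: 0xde69
word = 0xde69 → little-endian bytes:
  [0]=0x69  [1]=0xde

69 de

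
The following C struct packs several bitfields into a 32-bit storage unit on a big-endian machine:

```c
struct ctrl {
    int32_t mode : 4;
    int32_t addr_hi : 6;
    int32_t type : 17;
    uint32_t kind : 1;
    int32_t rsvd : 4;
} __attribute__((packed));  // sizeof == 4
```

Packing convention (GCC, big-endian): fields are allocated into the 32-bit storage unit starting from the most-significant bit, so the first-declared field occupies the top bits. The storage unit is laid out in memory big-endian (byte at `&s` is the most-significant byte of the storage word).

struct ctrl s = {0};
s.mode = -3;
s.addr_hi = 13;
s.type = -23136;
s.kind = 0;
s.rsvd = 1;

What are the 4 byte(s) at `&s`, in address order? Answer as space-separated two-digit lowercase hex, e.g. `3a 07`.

mode (4b) val=-3 bits=0xd at bit 28: 0xd0000000
addr_hi (6b) val=13 bits=0xd at bit 22: 0xd3400000
type (17b) val=-23136 bits=0x1a5a0 at bit 5: 0xd374b400
kind (1b) val=0 bits=0x0 at bit 4: 0xd374b400
rsvd (4b) val=1 bits=0x1 at bit 0: 0xd374b401
word = 0xd374b401 → big-endian bytes:
  [0]=0xd3  [1]=0x74  [2]=0xb4  [3]=0x01

d3 74 b4 01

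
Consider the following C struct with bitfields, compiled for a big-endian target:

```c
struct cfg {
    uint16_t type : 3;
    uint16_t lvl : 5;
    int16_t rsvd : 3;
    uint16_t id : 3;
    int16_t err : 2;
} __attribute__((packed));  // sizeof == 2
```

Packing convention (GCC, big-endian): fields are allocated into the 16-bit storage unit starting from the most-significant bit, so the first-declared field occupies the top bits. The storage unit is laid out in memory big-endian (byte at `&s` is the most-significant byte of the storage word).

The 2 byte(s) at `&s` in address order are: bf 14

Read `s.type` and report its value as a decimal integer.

[0]=0xbf [1]=0x14 (big-endian) → word 0xbf14
type:3 @ bit 13 → (0xbf14>>13)&0x7 = 0x5  ←
lvl:5 @ bit 8 → (0xbf14>>8)&0x1f = 0x1f
rsvd:3 @ bit 5 → (0xbf14>>5)&0x7 = 0x0
id:3 @ bit 2 → (0xbf14>>2)&0x7 = 0x5
err:2 @ bit 0 → (0xbf14>>0)&0x3 = 0x0

5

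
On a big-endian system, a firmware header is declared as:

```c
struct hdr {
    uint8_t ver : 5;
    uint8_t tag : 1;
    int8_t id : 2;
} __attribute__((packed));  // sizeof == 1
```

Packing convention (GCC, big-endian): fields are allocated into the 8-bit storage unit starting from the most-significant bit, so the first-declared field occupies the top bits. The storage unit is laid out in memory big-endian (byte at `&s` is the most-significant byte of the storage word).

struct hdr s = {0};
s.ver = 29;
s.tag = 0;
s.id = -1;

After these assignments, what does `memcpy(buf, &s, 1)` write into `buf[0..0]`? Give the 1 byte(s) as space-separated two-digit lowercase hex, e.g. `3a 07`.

[3+:5] ver=29 & 0x1f = 0x1d; word=0xe8
[2+:1] tag=0 & 0x1 = 0x0; word=0xe8
[0+:2] id=-1 & 0x3 = 0x3; word=0xeb
word = 0xeb → big-endian bytes:
  [0]=0xeb

eb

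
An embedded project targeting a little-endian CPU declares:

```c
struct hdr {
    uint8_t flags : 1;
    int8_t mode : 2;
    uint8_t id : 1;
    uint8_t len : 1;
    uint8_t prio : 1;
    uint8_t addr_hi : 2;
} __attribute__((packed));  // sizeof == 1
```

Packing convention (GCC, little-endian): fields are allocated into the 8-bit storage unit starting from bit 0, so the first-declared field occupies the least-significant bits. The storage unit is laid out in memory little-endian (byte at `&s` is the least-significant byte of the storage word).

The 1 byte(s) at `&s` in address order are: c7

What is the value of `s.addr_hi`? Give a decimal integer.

[0]=0xc7 (little-endian) → word 0xc7
flags:1 @ bit 0 → (0xc7>>0)&0x1 = 0x1
mode:2 @ bit 1 → (0xc7>>1)&0x3 = 0x3
id:1 @ bit 3 → (0xc7>>3)&0x1 = 0x0
len:1 @ bit 4 → (0xc7>>4)&0x1 = 0x0
prio:1 @ bit 5 → (0xc7>>5)&0x1 = 0x0
addr_hi:2 @ bit 6 → (0xc7>>6)&0x3 = 0x3  ←

3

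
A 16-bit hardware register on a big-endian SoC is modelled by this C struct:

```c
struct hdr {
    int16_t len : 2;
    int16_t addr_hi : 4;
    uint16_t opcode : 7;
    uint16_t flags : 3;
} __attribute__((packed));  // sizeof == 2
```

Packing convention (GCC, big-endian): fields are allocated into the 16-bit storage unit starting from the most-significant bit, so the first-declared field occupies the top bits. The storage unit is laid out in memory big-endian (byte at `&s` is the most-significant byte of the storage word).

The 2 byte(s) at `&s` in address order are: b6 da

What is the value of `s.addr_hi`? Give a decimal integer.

-3

[0]=0xb6 [1]=0xda (big-endian) → word 0xb6da
len:2 @ bit 14 → (0xb6da>>14)&0x3 = 0x2
addr_hi:4 @ bit 10 → (0xb6da>>10)&0xf = 0xd  ←
opcode:7 @ bit 3 → (0xb6da>>3)&0x7f = 0x5b
flags:3 @ bit 0 → (0xb6da>>0)&0x7 = 0x2
addr_hi signed 4b, MSB=1: 13 - 16 = -3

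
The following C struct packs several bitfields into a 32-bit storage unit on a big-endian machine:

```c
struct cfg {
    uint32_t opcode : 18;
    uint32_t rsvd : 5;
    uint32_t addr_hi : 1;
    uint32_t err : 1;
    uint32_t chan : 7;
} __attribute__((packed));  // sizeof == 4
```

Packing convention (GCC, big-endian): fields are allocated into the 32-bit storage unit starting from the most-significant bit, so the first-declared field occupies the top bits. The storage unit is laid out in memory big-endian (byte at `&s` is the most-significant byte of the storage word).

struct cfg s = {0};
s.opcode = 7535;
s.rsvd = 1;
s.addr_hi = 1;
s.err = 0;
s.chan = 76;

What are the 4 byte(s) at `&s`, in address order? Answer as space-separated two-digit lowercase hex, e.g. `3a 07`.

[14+:18] opcode=7535 & 0x3ffff = 0x1d6f; word=0x075bc000
[9+:5] rsvd=1 & 0x1f = 0x1; word=0x075bc200
[8+:1] addr_hi=1 & 0x1 = 0x1; word=0x075bc300
[7+:1] err=0 & 0x1 = 0x0; word=0x075bc300
[0+:7] chan=76 & 0x7f = 0x4c; word=0x075bc34c
word = 0x075bc34c → big-endian bytes:
  [0]=0x07  [1]=0x5b  [2]=0xc3  [3]=0x4c

07 5b c3 4c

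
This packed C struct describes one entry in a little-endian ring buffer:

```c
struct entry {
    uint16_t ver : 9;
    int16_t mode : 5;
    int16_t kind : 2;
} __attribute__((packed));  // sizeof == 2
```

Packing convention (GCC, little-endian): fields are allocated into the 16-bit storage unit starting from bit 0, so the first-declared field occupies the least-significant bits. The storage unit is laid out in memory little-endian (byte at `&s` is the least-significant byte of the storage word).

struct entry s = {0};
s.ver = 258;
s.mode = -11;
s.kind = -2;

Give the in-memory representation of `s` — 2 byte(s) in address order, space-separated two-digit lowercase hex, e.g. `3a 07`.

02 ab

ver:9 = 258 → 0x102 << 0 → word 0x0102
mode:5 = -11 → 0x15 << 9 → word 0x2b02
kind:2 = -2 → 0x2 << 14 → word 0xab02
word = 0xab02 → little-endian bytes:
  [0]=0x02  [1]=0xab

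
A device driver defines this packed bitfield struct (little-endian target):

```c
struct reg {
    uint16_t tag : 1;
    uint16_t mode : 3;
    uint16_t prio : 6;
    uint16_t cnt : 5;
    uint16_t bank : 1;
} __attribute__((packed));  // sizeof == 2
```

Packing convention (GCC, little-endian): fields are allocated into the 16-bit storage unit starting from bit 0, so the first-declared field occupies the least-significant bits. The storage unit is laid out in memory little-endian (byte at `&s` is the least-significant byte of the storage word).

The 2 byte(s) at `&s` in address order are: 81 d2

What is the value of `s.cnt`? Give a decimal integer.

20

[0]=0x81 [1]=0xd2 (little-endian) → word 0xd281
tag:1 @ bit 0 → (0xd281>>0)&0x1 = 0x1
mode:3 @ bit 1 → (0xd281>>1)&0x7 = 0x0
prio:6 @ bit 4 → (0xd281>>4)&0x3f = 0x28
cnt:5 @ bit 10 → (0xd281>>10)&0x1f = 0x14  ←
bank:1 @ bit 15 → (0xd281>>15)&0x1 = 0x1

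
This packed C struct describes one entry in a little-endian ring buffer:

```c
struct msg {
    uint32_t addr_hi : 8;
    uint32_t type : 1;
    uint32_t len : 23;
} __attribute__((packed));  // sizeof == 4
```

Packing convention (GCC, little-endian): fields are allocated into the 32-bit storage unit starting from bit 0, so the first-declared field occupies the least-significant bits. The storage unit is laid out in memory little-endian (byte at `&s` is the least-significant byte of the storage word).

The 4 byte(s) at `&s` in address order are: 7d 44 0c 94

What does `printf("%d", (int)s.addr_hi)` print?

[0]=0x7d [1]=0x44 [2]=0x0c [3]=0x94 (little-endian) → word 0x940c447d
addr_hi [0+:8] = (word>>0) & 0xff = 125  ←
type [8+:1] = (word>>8) & 0x1 = 0
len [9+:23] = (word>>9) & 0x7fffff = 4851234

125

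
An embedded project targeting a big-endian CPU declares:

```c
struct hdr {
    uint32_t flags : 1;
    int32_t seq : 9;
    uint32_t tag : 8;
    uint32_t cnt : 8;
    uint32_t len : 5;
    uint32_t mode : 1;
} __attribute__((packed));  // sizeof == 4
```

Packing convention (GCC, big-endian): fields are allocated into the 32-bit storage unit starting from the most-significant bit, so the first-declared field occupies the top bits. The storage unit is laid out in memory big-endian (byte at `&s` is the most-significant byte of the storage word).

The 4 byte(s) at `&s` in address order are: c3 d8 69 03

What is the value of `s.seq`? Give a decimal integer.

[0]=0xc3 [1]=0xd8 [2]=0x69 [3]=0x03 (big-endian) → word 0xc3d86903
flags [31+:1] = (word>>31) & 0x1 = 1
seq [22+:9] = (word>>22) & 0x1ff = 271  ←
tag [14+:8] = (word>>14) & 0xff = 97
cnt [6+:8] = (word>>6) & 0xff = 164
len [1+:5] = (word>>1) & 0x1f = 1
mode [0+:1] = (word>>0) & 0x1 = 1
seq signed 9b, MSB=1: 271 - 512 = -241

-241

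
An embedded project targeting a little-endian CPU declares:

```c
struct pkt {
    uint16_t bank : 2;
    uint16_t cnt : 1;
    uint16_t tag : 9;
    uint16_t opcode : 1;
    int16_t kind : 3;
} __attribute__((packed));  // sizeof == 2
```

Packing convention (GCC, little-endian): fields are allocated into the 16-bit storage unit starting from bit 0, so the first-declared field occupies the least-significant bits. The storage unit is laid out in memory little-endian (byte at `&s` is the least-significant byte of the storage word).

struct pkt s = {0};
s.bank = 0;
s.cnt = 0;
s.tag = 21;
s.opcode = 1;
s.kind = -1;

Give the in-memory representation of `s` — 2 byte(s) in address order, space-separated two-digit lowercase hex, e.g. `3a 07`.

a8 f0

bank (2b) val=0 bits=0x0 at bit 0: 0x0000
cnt (1b) val=0 bits=0x0 at bit 2: 0x0000
tag (9b) val=21 bits=0x15 at bit 3: 0x00a8
opcode (1b) val=1 bits=0x1 at bit 12: 0x10a8
kind (3b) val=-1 bits=0x7 at bit 13: 0xf0a8
word = 0xf0a8 → little-endian bytes:
  [0]=0xa8  [1]=0xf0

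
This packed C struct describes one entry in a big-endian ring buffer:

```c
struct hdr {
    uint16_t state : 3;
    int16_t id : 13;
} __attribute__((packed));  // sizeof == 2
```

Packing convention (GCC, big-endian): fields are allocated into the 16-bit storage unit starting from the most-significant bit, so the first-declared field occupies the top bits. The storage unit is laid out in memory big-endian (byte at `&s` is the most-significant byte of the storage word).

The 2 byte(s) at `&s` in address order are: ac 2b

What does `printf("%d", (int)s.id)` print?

3115

[0]=0xac [1]=0x2b (big-endian) → word 0xac2b
state [13+:3] = (word>>13) & 0x7 = 5
id [0+:13] = (word>>0) & 0x1fff = 3115  ←
id signed 13b, MSB=0: value = 3115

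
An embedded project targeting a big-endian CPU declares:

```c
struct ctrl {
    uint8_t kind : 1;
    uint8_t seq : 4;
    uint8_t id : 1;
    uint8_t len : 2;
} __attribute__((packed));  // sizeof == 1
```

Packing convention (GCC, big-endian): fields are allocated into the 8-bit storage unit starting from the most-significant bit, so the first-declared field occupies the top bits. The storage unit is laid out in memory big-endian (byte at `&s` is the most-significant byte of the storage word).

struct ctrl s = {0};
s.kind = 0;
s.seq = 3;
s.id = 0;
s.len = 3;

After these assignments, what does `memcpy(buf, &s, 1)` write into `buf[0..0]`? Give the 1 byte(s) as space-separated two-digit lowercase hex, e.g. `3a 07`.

1b

kind:1 = 0 → 0x0 << 7 → word 0x00
seq:4 = 3 → 0x3 << 3 → word 0x18
id:1 = 0 → 0x0 << 2 → word 0x18
len:2 = 3 → 0x3 << 0 → word 0x1b
word = 0x1b → big-endian bytes:
  [0]=0x1b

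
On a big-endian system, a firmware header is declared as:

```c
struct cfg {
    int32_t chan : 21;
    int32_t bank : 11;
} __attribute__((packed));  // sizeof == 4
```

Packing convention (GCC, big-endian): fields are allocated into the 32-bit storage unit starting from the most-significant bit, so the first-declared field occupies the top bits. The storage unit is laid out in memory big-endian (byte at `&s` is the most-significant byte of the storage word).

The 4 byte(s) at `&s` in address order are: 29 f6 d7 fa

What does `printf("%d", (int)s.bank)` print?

-6

[0]=0x29 [1]=0xf6 [2]=0xd7 [3]=0xfa (big-endian) → word 0x29f6d7fa
chan:21 @ bit 11 → (0x29f6d7fa>>11)&0x1fffff = 0x53eda
bank:11 @ bit 0 → (0x29f6d7fa>>0)&0x7ff = 0x7fa  ←
bank signed 11b, MSB=1: 2042 - 2048 = -6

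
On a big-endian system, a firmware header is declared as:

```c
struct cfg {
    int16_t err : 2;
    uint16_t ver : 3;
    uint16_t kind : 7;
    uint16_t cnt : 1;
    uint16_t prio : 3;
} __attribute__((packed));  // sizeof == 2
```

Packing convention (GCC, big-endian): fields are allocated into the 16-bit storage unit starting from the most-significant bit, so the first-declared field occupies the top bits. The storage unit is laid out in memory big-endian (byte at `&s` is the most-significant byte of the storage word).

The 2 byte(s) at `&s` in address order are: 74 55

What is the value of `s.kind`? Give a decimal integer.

[0]=0x74 [1]=0x55 (big-endian) → word 0x7455
err [14+:2] = (word>>14) & 0x3 = 1
ver [11+:3] = (word>>11) & 0x7 = 6
kind [4+:7] = (word>>4) & 0x7f = 69  ←
cnt [3+:1] = (word>>3) & 0x1 = 0
prio [0+:3] = (word>>0) & 0x7 = 5

69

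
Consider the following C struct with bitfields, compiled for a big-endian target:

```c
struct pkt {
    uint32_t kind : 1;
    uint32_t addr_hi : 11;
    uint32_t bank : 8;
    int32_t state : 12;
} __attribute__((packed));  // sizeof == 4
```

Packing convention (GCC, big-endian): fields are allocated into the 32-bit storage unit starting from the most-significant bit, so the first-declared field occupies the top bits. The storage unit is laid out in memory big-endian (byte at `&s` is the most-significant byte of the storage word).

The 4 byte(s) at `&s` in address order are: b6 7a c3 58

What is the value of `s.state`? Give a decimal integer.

856

[0]=0xb6 [1]=0x7a [2]=0xc3 [3]=0x58 (big-endian) → word 0xb67ac358
kind:1 @ bit 31 → (0xb67ac358>>31)&0x1 = 0x1
addr_hi:11 @ bit 20 → (0xb67ac358>>20)&0x7ff = 0x367
bank:8 @ bit 12 → (0xb67ac358>>12)&0xff = 0xac
state:12 @ bit 0 → (0xb67ac358>>0)&0xfff = 0x358  ←
state signed 12b, MSB=0: value = 856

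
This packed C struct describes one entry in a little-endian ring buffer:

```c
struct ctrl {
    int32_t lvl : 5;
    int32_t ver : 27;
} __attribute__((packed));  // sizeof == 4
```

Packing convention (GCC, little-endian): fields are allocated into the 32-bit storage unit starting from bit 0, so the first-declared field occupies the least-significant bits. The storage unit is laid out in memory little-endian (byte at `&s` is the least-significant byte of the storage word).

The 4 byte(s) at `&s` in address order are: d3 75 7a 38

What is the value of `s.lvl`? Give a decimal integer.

[0]=0xd3 [1]=0x75 [2]=0x7a [3]=0x38 (little-endian) → word 0x387a75d3
lvl [0+:5] = (word>>0) & 0x1f = 19  ←
ver [5+:27] = (word>>5) & 0x7ffffff = 29610926
lvl signed 5b, MSB=1: 19 - 32 = -13

-13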